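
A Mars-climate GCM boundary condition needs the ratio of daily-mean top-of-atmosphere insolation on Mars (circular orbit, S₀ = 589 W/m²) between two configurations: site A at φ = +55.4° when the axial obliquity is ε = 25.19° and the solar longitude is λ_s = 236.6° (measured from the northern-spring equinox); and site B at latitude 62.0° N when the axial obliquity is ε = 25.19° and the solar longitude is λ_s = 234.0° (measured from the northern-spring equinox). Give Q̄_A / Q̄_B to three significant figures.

Q̄_A / Q̄_B ≈ 2.11

— Configuration A (φ=+55.4°):
Solar declination: sin δ = sin ε · sin λ_s = sin 25.19° × sin 236.6° = -0.35533, so δ = -20.814°.
cos H₀ = −tan(+55.4°) tan(-20.814°) = 0.5510, H₀ = 0.9872 rad.
Bracket: H₀ sin φ sin δ + cos φ cos δ sin H₀ = 0.9872×0.82314×-0.35533 + 0.56784×0.93474×0.83448 = -0.288743 + 0.442928 = 0.154185.
Q̄ = (S₀/π) × [bracket] = (589/π) × 0.154185 = 28.907 W/m².
— Configuration B (φ=+62.0°):
Solar declination: sin δ = sin ε · sin λ_s = sin 25.19° × sin 234.0° = -0.34433, so δ = -20.141°.
cos H₀ = −tan(+62.0°) tan(-20.141°) = 0.6898, H₀ = 0.8096 rad.
Bracket: H₀ sin φ sin δ + cos φ cos δ sin H₀ = 0.8096×0.88295×-0.34433 + 0.46947×0.93885×0.72402 = -0.246140 + 0.319120 = 0.072980.
Q̄ = (S₀/π) × [bracket] = (589/π) × 0.072980 = 13.683 W/m².
Ratio Q̄_A / Q̄_B = 28.907 / 13.683 = 2.113.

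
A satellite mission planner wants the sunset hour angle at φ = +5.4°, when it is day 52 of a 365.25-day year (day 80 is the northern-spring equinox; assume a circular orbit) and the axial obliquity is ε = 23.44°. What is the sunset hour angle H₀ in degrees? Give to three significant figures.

H₀ = 89.0°

Solar longitude: λ_s = 360° × (52 − 80)/365.25 = -27.598°, i.e. -27.598° + 360° = 332.402°.
sin δ = sin 23.44° × sin 332.402° = -0.18428, so δ = -10.619°.
cos H₀ = −tan φ · tan δ = −tan(+5.4°) × tan(-10.619°) = 0.0177, so H₀ = 1.5531 rad = 88.98°.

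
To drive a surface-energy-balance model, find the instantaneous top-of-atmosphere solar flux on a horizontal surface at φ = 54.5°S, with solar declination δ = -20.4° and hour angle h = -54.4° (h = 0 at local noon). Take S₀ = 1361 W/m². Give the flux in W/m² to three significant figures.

cos θ_z = sin φ sin δ + cos φ cos δ cos h = 0.283778 + 0.316839 = 0.600617.
Flux = S₀ · cos θ_z = 1361 × 0.600617 = 817.4 W/m².

817 W/m²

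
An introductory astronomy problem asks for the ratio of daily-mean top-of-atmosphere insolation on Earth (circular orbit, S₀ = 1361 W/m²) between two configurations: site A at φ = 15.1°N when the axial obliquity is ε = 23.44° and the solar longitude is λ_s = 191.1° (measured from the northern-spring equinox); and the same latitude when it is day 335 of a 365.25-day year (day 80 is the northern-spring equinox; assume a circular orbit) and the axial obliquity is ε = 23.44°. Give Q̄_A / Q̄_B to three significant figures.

— Configuration A (φ=+15.1°):
Solar declination: sin δ = sin ε · sin λ_s = sin 23.44° × sin 191.1° = -0.07658, so δ = -4.392°.
cos H₀ = −tan(+15.1°) tan(-4.392°) = 0.0207, H₀ = 1.5501 rad.
Bracket: H₀ sin φ sin δ + cos φ cos δ sin H₀ = 1.5501×0.26050×-0.07658 + 0.96547×0.99706×0.99979 = -0.030923 + 0.962429 = 0.931506.
Q̄ = (S₀/π) × [bracket] = (1361/π) × 0.931506 = 403.55 W/m².
— Configuration B (φ=+15.1°):
Solar longitude: λ_s = 360° × (335 − 80)/365.25 = 251.335°.
sin δ = sin 23.44° × sin 251.335° = -0.37687, so δ = -22.140°.
cos H₀ = −tan(+15.1°) tan(-22.140°) = 0.1098, H₀ = 1.4608 rad.
Bracket: H₀ sin φ sin δ + cos φ cos δ sin H₀ = 1.4608×0.26050×-0.37687 + 0.96547×0.92627×0.99396 = -0.143414 + 0.888884 = 0.745470.
Q̄ = (S₀/π) × [bracket] = (1361/π) × 0.745470 = 322.95 W/m².
Ratio Q̄_A / Q̄_B = 403.55 / 322.95 = 1.250.

Q̄_A / Q̄_B ≈ 1.25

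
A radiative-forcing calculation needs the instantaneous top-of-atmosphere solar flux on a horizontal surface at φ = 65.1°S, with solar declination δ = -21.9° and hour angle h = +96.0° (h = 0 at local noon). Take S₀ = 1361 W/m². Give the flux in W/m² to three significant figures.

405 W/m²

cos θ_z = sin φ sin δ + cos φ cos δ cos h = 0.338316 + -0.040834 = 0.297482.
Flux = S₀ · cos θ_z = 1361 × 0.297482 = 404.9 W/m².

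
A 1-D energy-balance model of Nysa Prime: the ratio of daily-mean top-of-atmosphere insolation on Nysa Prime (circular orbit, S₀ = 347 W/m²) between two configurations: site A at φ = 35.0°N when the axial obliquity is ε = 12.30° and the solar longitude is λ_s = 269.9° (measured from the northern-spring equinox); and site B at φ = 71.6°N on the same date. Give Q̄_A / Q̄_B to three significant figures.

Q̄_A / Q̄_B ≈ 10.3

— Configuration A (φ=+35.0°):
Solar declination: sin δ = sin ε · sin λ_s = sin 12.30° × sin 269.9° = -0.21303, so δ = -12.300°.
cos H₀ = −tan(+35.0°) tan(-12.300°) = 0.1527, H₀ = 1.4175 rad.
Bracket: H₀ sin φ sin δ + cos φ cos δ sin H₀ = 1.4175×0.57358×-0.21303 + 0.81915×0.97705×0.98828 = -0.173204 + 0.790970 = 0.617766.
Q̄ = (S₀/π) × [bracket] = (347/π) × 0.617766 = 68.234 W/m².
— Configuration B (φ=+71.6°):
cos H₀ = −tan(+71.6°) tan(-12.300°) = 0.6554, H₀ = 0.8560 rad.
Bracket: H₀ sin φ sin δ + cos φ cos δ sin H₀ = 0.8560×0.94888×-0.21303 + 0.31565×0.97705×0.75525 = -0.173032 + 0.232924 = 0.059892.
Q̄ = (S₀/π) × [bracket] = (347/π) × 0.059892 = 6.6153 W/m².
Ratio Q̄_A / Q̄_B = 68.234 / 6.6153 = 10.31.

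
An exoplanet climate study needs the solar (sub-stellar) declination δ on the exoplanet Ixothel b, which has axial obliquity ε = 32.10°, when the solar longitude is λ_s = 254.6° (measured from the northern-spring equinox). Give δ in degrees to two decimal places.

δ = -30.82°

sin δ = sin ε · sin λ_s = sin 32.10° × sin 254.6° = -0.512319.
δ = arcsin(-0.512319) = -30.82°.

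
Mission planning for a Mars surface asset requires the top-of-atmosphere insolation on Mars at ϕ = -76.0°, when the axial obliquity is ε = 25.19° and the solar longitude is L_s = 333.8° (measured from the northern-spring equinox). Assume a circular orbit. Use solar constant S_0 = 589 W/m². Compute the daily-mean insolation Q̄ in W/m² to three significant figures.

Q̄ ≈ 112 W/m²

Solar declination: sin δ = sin ε · sin L_s = sin 25.19° × sin 333.8° = -0.18791, so δ = -10.831°.
cos h₀ = −tan(-76.0°) tan(-10.831°) = -0.7674, h₀ = 2.4455 rad.
Bracket: h₀ sin ϕ sin δ + cos ϕ cos δ sin h₀ = 2.4455×-0.97030×-0.18791 + 0.24192×0.98219×0.64122 = 0.445886 + 0.152361 = 0.598247.
Q̄ = (S_0/π) × [bracket] = (589/π) × 0.598247 = 112.2 W/m².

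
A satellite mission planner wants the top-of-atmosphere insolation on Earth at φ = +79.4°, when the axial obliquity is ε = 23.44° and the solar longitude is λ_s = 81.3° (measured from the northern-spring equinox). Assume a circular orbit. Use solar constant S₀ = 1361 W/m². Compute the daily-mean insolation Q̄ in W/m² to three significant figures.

Q̄ ≈ 526 W/m²

Solar declination: sin δ = sin ε · sin λ_s = sin 23.44° × sin 81.3° = 0.39321, so δ = +23.154°.
cos H₀ = −tan(+79.4°) tan(+23.154°) = -2.2852 ≤ −1 ⇒ polar day, H₀ = π.
Bracket: H₀ sin φ sin δ + cos φ cos δ sin H₀ = 3.1416×0.98294×0.39321 + 0.18395×0.91945×0.00000 = 1.214234 + 0.000000 = 1.214234.
Q̄ = (S₀/π) × [bracket] = (1361/π) × 1.214234 = 526.0 W/m².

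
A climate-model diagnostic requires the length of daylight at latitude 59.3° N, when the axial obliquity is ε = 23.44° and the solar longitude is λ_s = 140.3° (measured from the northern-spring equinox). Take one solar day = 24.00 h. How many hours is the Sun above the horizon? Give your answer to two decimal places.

15.50 h

Solar declination: sin δ = sin ε · sin λ_s = sin 23.44° × sin 140.3° = 0.25409, so δ = +14.720°.
cos H₀ = −tan φ · tan δ = −tan(+59.3°) × tan(+14.720°) = -0.4425, so H₀ = 2.0291 rad = 116.26°.
Daylight = 2H₀/(2π) × 24.00 h = (2.0291/π) × 24.00 = 15.50 h.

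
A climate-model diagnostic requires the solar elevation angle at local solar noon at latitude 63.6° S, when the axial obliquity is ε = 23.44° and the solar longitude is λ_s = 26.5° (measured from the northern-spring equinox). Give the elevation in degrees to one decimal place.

Solar declination: sin δ = sin ε · sin λ_s = sin 23.44° × sin 26.5° = 0.17749, so δ = +10.224°.
At local noon the hour angle is zero, so the zenith angle equals |φ − δ| = |-63.6° − (+10.224°)| = 73.824°.
Elevation = 90° − 73.824° = 16.2°.

16.2°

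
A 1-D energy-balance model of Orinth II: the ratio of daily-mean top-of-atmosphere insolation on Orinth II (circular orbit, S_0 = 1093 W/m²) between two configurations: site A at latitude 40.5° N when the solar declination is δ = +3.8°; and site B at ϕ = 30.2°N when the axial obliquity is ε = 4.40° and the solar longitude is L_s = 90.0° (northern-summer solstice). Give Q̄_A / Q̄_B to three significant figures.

Q̄_A / Q̄_B ≈ 0.896

— Configuration A (ϕ=+40.5°):
cos h₀ = −tan(+40.5°) tan(+3.800°) = -0.0567, h₀ = 1.6276 rad.
Bracket: h₀ sin ϕ sin δ + cos ϕ cos δ sin h₀ = 1.6276×0.64945×0.06627 + 0.76041×0.99780×0.99839 = 0.070050 + 0.757516 = 0.827566.
Q̄ = (S_0/π) × [bracket] = (1093/π) × 0.827566 = 287.92 W/m².
— Configuration B (ϕ=+30.2°):
Solar declination: sin δ = sin ε · sin L_s = sin 4.40° × sin 90.0° = 0.07672, so δ = +4.400°.
cos h₀ = −tan(+30.2°) tan(+4.400°) = -0.0448, h₀ = 1.6156 rad.
Bracket: h₀ sin ϕ sin δ + cos ϕ cos δ sin h₀ = 1.6156×0.50302×0.07672 + 0.86427×0.99705×0.99900 = 0.062349 + 0.860859 = 0.923208.
Q̄ = (S_0/π) × [bracket] = (1093/π) × 0.923208 = 321.20 W/m².
Ratio Q̄_A / Q̄_B = 287.92 / 321.20 = 0.8964.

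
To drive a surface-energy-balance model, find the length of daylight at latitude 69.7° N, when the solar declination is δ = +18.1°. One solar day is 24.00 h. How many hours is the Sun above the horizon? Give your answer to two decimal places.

20.28 h

cos H₀ = −tan φ · tan δ = −tan(+69.7°) × tan(+18.100°) = -0.8836, so H₀ = 2.6543 rad = 152.08°.
Daylight = 2H₀/(2π) × 24.00 h = (2.6543/π) × 24.00 = 20.28 h.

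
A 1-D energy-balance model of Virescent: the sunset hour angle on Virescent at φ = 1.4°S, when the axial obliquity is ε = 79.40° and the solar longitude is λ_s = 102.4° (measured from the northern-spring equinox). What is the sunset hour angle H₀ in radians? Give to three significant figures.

H₀ = 1.49 rad

Solar declination: sin δ = sin ε · sin λ_s = sin 79.40° × sin 102.4° = 0.96001, so δ = +73.741°.
cos H₀ = −tan φ · tan δ = −tan(-1.4°) × tan(+73.741°) = 0.0838, so H₀ = 1.4869 rad = 85.19°.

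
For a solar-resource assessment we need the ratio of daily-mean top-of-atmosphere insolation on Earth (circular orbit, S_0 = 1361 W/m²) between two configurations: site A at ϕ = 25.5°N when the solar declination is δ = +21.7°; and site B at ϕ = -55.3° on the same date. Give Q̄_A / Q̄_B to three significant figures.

— Configuration A (ϕ=+25.5°):
cos h₀ = −tan(+25.5°) tan(+21.700°) = -0.1898, h₀ = 1.7618 rad.
Bracket: h₀ sin ϕ sin δ + cos ϕ cos δ sin h₀ = 1.7618×0.43051×0.36975 + 0.90259×0.92913×0.98182 = 0.280445 + 0.823377 = 1.103822.
Q̄ = (S_0/π) × [bracket] = (1361/π) × 1.103822 = 478.20 W/m².
— Configuration B (ϕ=-55.3°):
cos h₀ = −tan(-55.3°) tan(+21.700°) = 0.5747, h₀ = 0.9585 rad.
Bracket: h₀ sin ϕ sin δ + cos ϕ cos δ sin h₀ = 0.9585×-0.82214×0.36975 + 0.56928×0.92913×0.81836 = -0.291371 + 0.432859 = 0.141488.
Q̄ = (S_0/π) × [bracket] = (1361/π) × 0.141488 = 61.295 W/m².
Ratio Q̄_A / Q̄_B = 478.20 / 61.295 = 7.802.

Q̄_A / Q̄_B ≈ 7.80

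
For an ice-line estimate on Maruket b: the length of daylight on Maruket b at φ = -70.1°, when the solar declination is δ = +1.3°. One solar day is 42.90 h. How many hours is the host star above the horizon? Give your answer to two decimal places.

20.59 h

cos H₀ = −tan φ · tan δ = −tan(-70.1°) × tan(+1.300°) = 0.0627, so H₀ = 1.5081 rad = 86.41°.
Daylight = 2H₀/(2π) × 42.90 h = (1.5081/π) × 42.90 = 20.59 h.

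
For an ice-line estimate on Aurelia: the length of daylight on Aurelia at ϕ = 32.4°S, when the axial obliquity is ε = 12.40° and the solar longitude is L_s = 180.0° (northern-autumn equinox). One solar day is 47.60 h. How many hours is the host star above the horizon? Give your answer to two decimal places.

Solar declination: sin δ = sin ε · sin L_s = sin 12.40° × sin 180.0° = 0.00000, so δ = +0.000°.
cos h₀ = −tan ϕ · tan δ = −tan(-32.4°) × tan(+0.000°) = 0.0000, so h₀ = 1.5708 rad = 90.00°.
Daylight = 2h₀/(2π) × 47.60 h = (1.5708/π) × 47.60 = 23.80 h.

23.80 h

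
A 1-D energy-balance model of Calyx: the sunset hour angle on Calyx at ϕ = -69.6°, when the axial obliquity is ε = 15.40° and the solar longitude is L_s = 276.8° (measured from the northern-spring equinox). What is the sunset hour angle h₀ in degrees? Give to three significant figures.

Solar declination: sin δ = sin ε · sin L_s = sin 15.40° × sin 276.8° = -0.26369, so δ = -15.289°.
cos h₀ = −tan ϕ · tan δ = −tan(-69.6°) × tan(-15.289°) = -0.7351, so h₀ = 2.3965 rad = 137.31°.

h₀ = 137°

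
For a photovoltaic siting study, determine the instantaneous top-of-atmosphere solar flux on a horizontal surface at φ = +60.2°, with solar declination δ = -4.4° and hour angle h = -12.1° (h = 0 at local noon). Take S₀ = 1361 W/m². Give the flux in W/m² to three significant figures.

569 W/m²

cos θ_z = sin φ sin δ + cos φ cos δ cos h = -0.066574 + 0.484501 = 0.417927.
Flux = S₀ · cos θ_z = 1361 × 0.417927 = 568.8 W/m².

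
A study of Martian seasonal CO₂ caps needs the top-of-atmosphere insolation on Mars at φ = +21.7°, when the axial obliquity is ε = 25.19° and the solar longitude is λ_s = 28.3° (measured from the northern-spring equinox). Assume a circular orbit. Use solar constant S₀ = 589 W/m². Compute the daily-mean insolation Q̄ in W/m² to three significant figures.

Q̄ ≈ 193 W/m²

Solar declination: sin δ = sin ε · sin λ_s = sin 25.19° × sin 28.3° = 0.20178, so δ = +11.641°.
cos H₀ = −tan(+21.7°) tan(+11.641°) = -0.0820, H₀ = 1.6529 rad.
Bracket: H₀ sin φ sin δ + cos φ cos δ sin H₀ = 1.6529×0.36975×0.20178 + 0.92913×0.97943×0.99663 = 0.123320 + 0.906951 = 1.030271.
Q̄ = (S₀/π) × [bracket] = (589/π) × 1.030271 = 193.2 W/m².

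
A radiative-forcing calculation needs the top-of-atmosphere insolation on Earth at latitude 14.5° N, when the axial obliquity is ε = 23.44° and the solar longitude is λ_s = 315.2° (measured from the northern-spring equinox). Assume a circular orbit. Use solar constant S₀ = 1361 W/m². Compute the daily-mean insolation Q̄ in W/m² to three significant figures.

Q̄ ≈ 356 W/m²

Solar declination: sin δ = sin ε · sin λ_s = sin 23.44° × sin 315.2° = -0.28030, so δ = -16.278°.
cos H₀ = −tan(+14.5°) tan(-16.278°) = 0.0755, H₀ = 1.4952 rad.
Bracket: H₀ sin φ sin δ + cos φ cos δ sin H₀ = 1.4952×0.25038×-0.28030 + 0.96815×0.95991×0.99714 = -0.104935 + 0.926679 = 0.821744.
Q̄ = (S₀/π) × [bracket] = (1361/π) × 0.821744 = 356.0 W/m².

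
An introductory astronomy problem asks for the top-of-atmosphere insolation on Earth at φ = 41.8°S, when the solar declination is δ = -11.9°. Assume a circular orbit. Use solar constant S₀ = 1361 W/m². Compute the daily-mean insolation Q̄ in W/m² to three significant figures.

Q̄ ≈ 415 W/m²

cos H₀ = −tan(-41.8°) tan(-11.900°) = -0.1884, H₀ = 1.7603 rad.
Bracket: H₀ sin φ sin δ + cos φ cos δ sin H₀ = 1.7603×-0.66653×-0.20620 + 0.74548×0.97851×0.98209 = 0.241933 + 0.716395 = 0.958328.
Q̄ = (S₀/π) × [bracket] = (1361/π) × 0.958328 = 415.2 W/m².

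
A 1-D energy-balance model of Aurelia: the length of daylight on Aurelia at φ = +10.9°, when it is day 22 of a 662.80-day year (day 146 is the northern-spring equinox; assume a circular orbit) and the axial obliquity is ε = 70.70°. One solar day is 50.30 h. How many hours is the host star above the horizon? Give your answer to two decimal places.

Solar longitude: λ_s = 360° × (22 − 146)/662.80 = -67.351°, i.e. -67.351° + 360° = 292.649°.
sin δ = sin 70.70° × sin 292.649° = -0.87101, so δ = -60.577°.
cos H₀ = −tan φ · tan δ = −tan(+10.9°) × tan(-60.577°) = 0.3414, so H₀ = 1.2224 rad = 70.04°.
Daylight = 2H₀/(2π) × 50.30 h = (1.2224/π) × 50.30 = 19.57 h.

19.57 h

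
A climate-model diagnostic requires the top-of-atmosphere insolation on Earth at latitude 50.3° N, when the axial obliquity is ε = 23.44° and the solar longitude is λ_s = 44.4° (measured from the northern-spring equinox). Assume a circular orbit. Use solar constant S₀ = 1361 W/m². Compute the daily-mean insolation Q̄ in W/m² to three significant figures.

Solar declination: sin δ = sin ε · sin λ_s = sin 23.44° × sin 44.4° = 0.27832, so δ = +16.160°.
cos H₀ = −tan(+50.3°) tan(+16.160°) = -0.3490, H₀ = 1.9273 rad.
Bracket: H₀ sin φ sin δ + cos φ cos δ sin H₀ = 1.9273×0.76940×0.27832 + 0.63877×0.96049×0.93711 = 0.412711 + 0.574947 = 0.987658.
Q̄ = (S₀/π) × [bracket] = (1361/π) × 0.987658 = 427.9 W/m².

Q̄ ≈ 428 W/m²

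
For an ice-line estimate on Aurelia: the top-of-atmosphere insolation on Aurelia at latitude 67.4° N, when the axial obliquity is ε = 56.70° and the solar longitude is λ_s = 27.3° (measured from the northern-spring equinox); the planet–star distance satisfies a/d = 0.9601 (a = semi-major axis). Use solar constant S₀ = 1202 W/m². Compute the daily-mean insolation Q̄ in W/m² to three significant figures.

Solar declination: sin δ = sin ε · sin λ_s = sin 56.70° × sin 27.3° = 0.38334, so δ = +22.541°.
cos H₀ = −tan(+67.4°) tan(+22.541°) = -0.9971, H₀ = 3.0653 rad.
Bracket: H₀ sin φ sin δ + cos φ cos δ sin H₀ = 3.0653×0.92321×0.38334 + 0.38430×0.92361×0.07619 = 1.084820 + 0.027043 = 1.111863.
Inverse-square distance factor (a/d)² = 0.9601² = 0.921792.
Q̄ = (S₀/π) × 0.921792 × [bracket] = (1202/π) × 0.921792 × 1.111863 = 392.1 W/m².

Q̄ ≈ 392 W/m²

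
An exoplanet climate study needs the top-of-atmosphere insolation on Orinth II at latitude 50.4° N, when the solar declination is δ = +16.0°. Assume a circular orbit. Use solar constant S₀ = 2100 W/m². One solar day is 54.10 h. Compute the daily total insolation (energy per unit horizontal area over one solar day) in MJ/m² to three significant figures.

cos H₀ = −tan(+50.4°) tan(+16.000°) = -0.3466, H₀ = 1.9248 rad.
Bracket: H₀ sin φ sin δ + cos φ cos δ sin H₀ = 1.9248×0.77051×0.27564 + 0.63742×0.96126×0.93801 = 0.408796 + 0.574743 = 0.983539.
Q̄ = (S₀/π) × [bracket] = (2100/π) × 0.983539 = 657.45 W/m².
Daily total = Q̄ × 54.10 h × 3600 s/h = 657.45 × 54.10 × 3600 / 10⁶ = 128.0 MJ/m².

128 MJ/m²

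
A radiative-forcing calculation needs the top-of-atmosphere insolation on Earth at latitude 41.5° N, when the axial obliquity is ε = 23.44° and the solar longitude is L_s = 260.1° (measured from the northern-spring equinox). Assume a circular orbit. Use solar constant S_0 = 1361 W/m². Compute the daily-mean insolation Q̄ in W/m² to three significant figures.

Solar declination: sin δ = sin ε · sin L_s = sin 23.44° × sin 260.1° = -0.39187, so δ = -23.071°.
cos h₀ = −tan(+41.5°) tan(-23.071°) = 0.3768, h₀ = 1.1844 rad.
Bracket: h₀ sin ϕ sin δ + cos ϕ cos δ sin h₀ = 1.1844×0.66262×-0.39187 + 0.74896×0.92002×0.92628 = -0.307542 + 0.638261 = 0.330719.
Q̄ = (S_0/π) × [bracket] = (1361/π) × 0.330719 = 143.3 W/m².

Q̄ ≈ 143 W/m²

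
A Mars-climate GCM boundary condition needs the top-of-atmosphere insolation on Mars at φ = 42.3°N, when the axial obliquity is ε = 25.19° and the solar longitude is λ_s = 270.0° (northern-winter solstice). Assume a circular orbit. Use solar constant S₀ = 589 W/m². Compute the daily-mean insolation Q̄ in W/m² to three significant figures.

Q̄ ≈ 52.8 W/m²

Solar declination: sin δ = sin ε · sin λ_s = sin 25.19° × sin 270.0° = -0.42562, so δ = -25.190°.
cos H₀ = −tan(+42.3°) tan(-25.190°) = 0.4280, H₀ = 1.1285 rad.
Bracket: H₀ sin φ sin δ + cos φ cos δ sin H₀ = 1.1285×0.67301×-0.42562 + 0.73963×0.90490×0.90379 = -0.323255 + 0.604899 = 0.281644.
Q̄ = (S₀/π) × [bracket] = (589/π) × 0.281644 = 52.80 W/m².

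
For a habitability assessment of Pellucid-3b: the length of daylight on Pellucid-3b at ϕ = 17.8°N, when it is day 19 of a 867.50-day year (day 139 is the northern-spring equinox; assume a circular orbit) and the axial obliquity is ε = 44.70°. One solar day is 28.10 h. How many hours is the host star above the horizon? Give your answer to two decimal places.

12.21 h

Solar longitude: L_s = 360° × (19 − 139)/867.50 = -49.798°, i.e. -49.798° + 360° = 310.202°.
sin δ = sin 44.70° × sin 310.202° = -0.53724, so δ = -32.496°.
cos h₀ = −tan ϕ · tan δ = −tan(+17.8°) × tan(-32.496°) = 0.2045, so h₀ = 1.3648 rad = 78.20°.
Daylight = 2h₀/(2π) × 28.10 h = (1.3648/π) × 28.10 = 12.21 h.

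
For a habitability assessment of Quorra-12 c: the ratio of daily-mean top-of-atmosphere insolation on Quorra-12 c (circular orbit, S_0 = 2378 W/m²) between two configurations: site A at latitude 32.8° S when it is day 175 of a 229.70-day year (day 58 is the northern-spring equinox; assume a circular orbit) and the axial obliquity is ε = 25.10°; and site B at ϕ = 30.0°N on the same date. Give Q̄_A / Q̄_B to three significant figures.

Q̄_A / Q̄_B ≈ 1.02

— Configuration A (ϕ=-32.8°):
Solar longitude: L_s = 360° × (175 − 58)/229.70 = 183.370°.
sin δ = sin 25.10° × sin 183.370° = -0.02493, so δ = -1.429°.
cos h₀ = −tan(-32.8°) tan(-1.429°) = -0.0161, h₀ = 1.5869 rad.
Bracket: h₀ sin ϕ sin δ + cos ϕ cos δ sin h₀ = 1.5869×-0.54171×-0.02493 + 0.84057×0.99969×0.99987 = 0.021431 + 0.840200 = 0.861631.
Q̄ = (S_0/π) × [bracket] = (2378/π) × 0.861631 = 652.20 W/m².
— Configuration B (ϕ=+30.0°):
cos h₀ = −tan(+30.0°) tan(-1.429°) = 0.0144, h₀ = 1.5564 rad.
Bracket: h₀ sin ϕ sin δ + cos ϕ cos δ sin h₀ = 1.5564×0.50000×-0.02493 + 0.86603×0.99969×0.99990 = -0.019401 + 0.865675 = 0.846274.
Q̄ = (S_0/π) × [bracket] = (2378/π) × 0.846274 = 640.58 W/m².
Ratio Q̄_A / Q̄_B = 652.20 / 640.58 = 1.018.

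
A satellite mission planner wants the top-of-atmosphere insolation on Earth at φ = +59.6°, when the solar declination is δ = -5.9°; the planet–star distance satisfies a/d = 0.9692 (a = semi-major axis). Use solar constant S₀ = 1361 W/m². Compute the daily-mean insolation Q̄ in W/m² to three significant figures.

cos H₀ = −tan(+59.6°) tan(-5.900°) = 0.1761, H₀ = 1.3937 rad.
Bracket: H₀ sin φ sin δ + cos φ cos δ sin H₀ = 1.3937×0.86251×-0.10279 + 0.50603×0.99470×0.98437 = -0.123562 + 0.495481 = 0.371919.
Inverse-square distance factor (a/d)² = 0.9692² = 0.939349.
Q̄ = (S₀/π) × 0.939349 × [bracket] = (1361/π) × 0.939349 × 0.371919 = 151.4 W/m².

Q̄ ≈ 151 W/m²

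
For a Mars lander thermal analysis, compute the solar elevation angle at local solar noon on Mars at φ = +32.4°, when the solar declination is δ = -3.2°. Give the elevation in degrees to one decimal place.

54.4°

At local noon the hour angle is zero, so the zenith angle equals |φ − δ| = |+32.4° − (-3.200°)| = 35.600°.
Elevation = 90° − 35.600° = 54.4°.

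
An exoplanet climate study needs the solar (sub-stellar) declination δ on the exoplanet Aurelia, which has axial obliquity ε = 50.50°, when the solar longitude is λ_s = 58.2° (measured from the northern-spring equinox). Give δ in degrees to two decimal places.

δ = +40.98°

sin δ = sin ε · sin λ_s = sin 50.50° × sin 58.2° = 0.655798.
δ = arcsin(0.655798) = +40.98°.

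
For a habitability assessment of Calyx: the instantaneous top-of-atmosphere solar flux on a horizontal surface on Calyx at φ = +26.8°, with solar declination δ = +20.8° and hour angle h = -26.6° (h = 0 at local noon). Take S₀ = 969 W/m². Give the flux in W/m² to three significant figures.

878 W/m²

cos θ_z = sin φ sin δ + cos φ cos δ cos h = 0.160110 + 0.746093 = 0.906203.
Flux = S₀ · cos θ_z = 969 × 0.906203 = 878.1 W/m².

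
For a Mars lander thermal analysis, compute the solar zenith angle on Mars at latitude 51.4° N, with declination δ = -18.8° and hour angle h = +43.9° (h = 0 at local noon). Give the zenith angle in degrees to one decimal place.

cos θ_z = sin φ sin δ + cos φ cos δ cos h = -0.251857 + 0.425554 = 0.173697.
θ_z = arccos(0.173697) = 80.0°.

θ_z = 80.0°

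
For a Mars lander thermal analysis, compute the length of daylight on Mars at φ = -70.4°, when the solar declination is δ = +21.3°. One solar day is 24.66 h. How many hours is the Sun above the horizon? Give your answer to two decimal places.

0.00 h

cos H₀ = −tan φ · tan δ = 1.0949 ≥ 1, so the Sun never rises (polar night) and H₀ = 0.
Daylight = 2H₀/(2π) × 24.66 h = (0.0000/π) × 24.66 = 0.00 h.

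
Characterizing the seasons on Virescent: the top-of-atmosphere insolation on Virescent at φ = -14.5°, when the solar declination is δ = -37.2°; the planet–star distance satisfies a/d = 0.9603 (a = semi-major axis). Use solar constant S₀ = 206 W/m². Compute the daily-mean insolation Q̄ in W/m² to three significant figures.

Q̄ ≈ 61.9 W/m²

cos H₀ = −tan(-14.5°) tan(-37.200°) = -0.1963, H₀ = 1.7684 rad.
Bracket: H₀ sin φ sin δ + cos φ cos δ sin H₀ = 1.7684×-0.25038×-0.60460 + 0.96815×0.79653×0.98054 = 0.267700 + 0.756154 = 1.023854.
Inverse-square distance factor (a/d)² = 0.9603² = 0.922176.
Q̄ = (S₀/π) × 0.922176 × [bracket] = (206/π) × 0.922176 × 1.023854 = 61.91 W/m².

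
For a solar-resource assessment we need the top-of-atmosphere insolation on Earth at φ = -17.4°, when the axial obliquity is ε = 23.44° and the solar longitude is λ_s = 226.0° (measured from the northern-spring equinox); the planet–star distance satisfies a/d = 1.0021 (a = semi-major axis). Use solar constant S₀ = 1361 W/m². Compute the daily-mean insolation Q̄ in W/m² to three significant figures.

Q̄ ≈ 458 W/m²

Solar declination: sin δ = sin ε · sin λ_s = sin 23.44° × sin 226.0° = -0.28615, so δ = -16.627°.
cos H₀ = −tan(-17.4°) tan(-16.627°) = -0.0936, H₀ = 1.6645 rad.
Bracket: H₀ sin φ sin δ + cos φ cos δ sin H₀ = 1.6645×-0.29904×-0.28615 + 0.95424×0.95819×0.99561 = 0.142432 + 0.910329 = 1.052761.
Inverse-square distance factor (a/d)² = 1.0021² = 1.004204.
Q̄ = (S₀/π) × 1.004204 × [bracket] = (1361/π) × 1.004204 × 1.052761 = 458.0 W/m².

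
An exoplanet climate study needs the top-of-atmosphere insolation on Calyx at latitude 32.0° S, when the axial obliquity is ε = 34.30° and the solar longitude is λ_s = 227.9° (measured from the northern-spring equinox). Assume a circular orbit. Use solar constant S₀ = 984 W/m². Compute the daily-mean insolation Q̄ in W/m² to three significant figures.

Solar declination: sin δ = sin ε · sin λ_s = sin 34.30° × sin 227.9° = -0.41812, so δ = -24.716°.
cos H₀ = −tan(-32.0°) tan(-24.716°) = -0.2876, H₀ = 1.8625 rad.
Bracket: H₀ sin φ sin δ + cos φ cos δ sin H₀ = 1.8625×-0.52992×-0.41812 + 0.84805×0.90839×0.95774 = 0.412674 + 0.737805 = 1.150479.
Q̄ = (S₀/π) × [bracket] = (984/π) × 1.150479 = 360.3 W/m².

Q̄ ≈ 360 W/m²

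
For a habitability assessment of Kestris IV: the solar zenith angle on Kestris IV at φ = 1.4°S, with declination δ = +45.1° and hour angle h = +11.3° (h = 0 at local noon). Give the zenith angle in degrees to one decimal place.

cos θ_z = sin φ sin δ + cos φ cos δ cos h = -0.017306 + 0.691981 = 0.674675.
θ_z = arccos(0.674675) = 47.6°.

θ_z = 47.6°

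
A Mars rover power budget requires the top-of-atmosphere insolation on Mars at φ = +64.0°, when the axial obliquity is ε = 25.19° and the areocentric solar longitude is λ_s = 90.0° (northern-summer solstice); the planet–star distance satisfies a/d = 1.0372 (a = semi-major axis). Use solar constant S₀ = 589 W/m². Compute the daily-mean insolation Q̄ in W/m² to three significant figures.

sin δ = sin 25.19° × sin 90.0° = 0.42562, so δ = +25.190°.
cos H₀ = −tan(+64.0°) tan(+25.190°) = -0.9644, H₀ = 2.8738 rad.
Bracket: H₀ sin φ sin δ + cos φ cos δ sin H₀ = 2.8738×0.89879×0.42562 + 0.43837×0.90490×0.26458 = 1.099352 + 0.104954 = 1.204306.
Inverse-square distance factor (a/d)² = 1.0372² = 1.075784.
Q̄ = (S₀/π) × 1.075784 × [bracket] = (589/π) × 1.075784 × 1.204306 = 242.9 W/m².

Q̄ ≈ 243 W/m²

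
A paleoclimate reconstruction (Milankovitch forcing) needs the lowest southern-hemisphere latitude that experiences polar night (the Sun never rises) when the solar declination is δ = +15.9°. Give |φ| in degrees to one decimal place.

Polar night requires cos H₀ = −tan φ tan δ ≥ 1, i.e. tan φ tan δ ≤ −1.
The boundary is |tan φ| · |tan δ| = 1, so |φ| = 90° − |δ| = 90° − 15.9° = 74.1° in the southern hemisphere.

|φ| = 74.1°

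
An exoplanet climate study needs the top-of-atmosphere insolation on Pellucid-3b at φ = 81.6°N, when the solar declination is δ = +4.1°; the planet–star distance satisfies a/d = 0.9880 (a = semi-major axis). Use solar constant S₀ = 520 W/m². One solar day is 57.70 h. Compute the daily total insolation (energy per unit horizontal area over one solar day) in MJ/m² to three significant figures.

cos H₀ = −tan(+81.6°) tan(+4.100°) = -0.4854, H₀ = 2.0776 rad.
Bracket: H₀ sin φ sin δ + cos φ cos δ sin H₀ = 2.0776×0.98927×0.07150 + 0.14608×0.99744×0.87428 = 0.146954 + 0.127388 = 0.274342.
Inverse-square distance factor (a/d)² = 0.9880² = 0.976144.
Q̄ = (S₀/π) × 0.976144 × [bracket] = (520/π) × 0.976144 × 0.274342 = 44.326 W/m².
Daily total = Q̄ × 57.70 h × 3600 s/h = 44.326 × 57.70 × 3600 / 10⁶ = 9.207 MJ/m².

9.21 MJ/m²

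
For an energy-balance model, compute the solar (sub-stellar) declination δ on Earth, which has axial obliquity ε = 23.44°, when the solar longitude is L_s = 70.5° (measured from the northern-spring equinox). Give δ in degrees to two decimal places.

δ = +22.02°

sin δ = sin ε · sin L_s = sin 23.44° × sin 70.5° = 0.374972.
δ = arcsin(0.374972) = +22.02°.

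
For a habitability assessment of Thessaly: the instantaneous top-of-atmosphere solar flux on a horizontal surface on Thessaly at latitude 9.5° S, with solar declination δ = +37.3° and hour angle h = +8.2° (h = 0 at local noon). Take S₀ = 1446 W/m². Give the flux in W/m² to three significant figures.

cos θ_z = sin φ sin δ + cos φ cos δ cos h = -0.100017 + 0.776543 = 0.676526.
Flux = S₀ · cos θ_z = 1446 × 0.676526 = 978.3 W/m².

978 W/m²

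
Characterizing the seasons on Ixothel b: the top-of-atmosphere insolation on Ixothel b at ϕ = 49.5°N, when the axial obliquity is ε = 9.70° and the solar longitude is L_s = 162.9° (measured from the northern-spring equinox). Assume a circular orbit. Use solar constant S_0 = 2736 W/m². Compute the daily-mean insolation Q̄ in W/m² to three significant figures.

Q̄ ≈ 617 W/m²

Solar declination: sin δ = sin ε · sin L_s = sin 9.70° × sin 162.9° = 0.04954, so δ = +2.840°.
cos h₀ = −tan(+49.5°) tan(+2.840°) = -0.0581, h₀ = 1.6289 rad.
Bracket: h₀ sin ϕ sin δ + cos ϕ cos δ sin h₀ = 1.6289×0.76041×0.04954 + 0.64945×0.99877×0.99831 = 0.061362 + 0.647555 = 0.708917.
Q̄ = (S_0/π) × [bracket] = (2736/π) × 0.708917 = 617.4 W/m².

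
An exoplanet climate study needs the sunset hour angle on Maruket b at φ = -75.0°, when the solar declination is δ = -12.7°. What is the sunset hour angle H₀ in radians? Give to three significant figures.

H₀ = 2.57 rad

cos H₀ = −tan φ · tan δ = −tan(-75.0°) × tan(-12.700°) = -0.8411, so H₀ = 2.5700 rad = 147.25°.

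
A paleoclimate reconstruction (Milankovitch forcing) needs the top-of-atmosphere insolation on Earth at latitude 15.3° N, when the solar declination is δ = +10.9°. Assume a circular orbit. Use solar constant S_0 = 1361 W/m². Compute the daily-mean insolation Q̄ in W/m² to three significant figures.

Q̄ ≈ 445 W/m²

cos h₀ = −tan(+15.3°) tan(+10.900°) = -0.0527, h₀ = 1.6235 rad.
Bracket: h₀ sin ϕ sin δ + cos ϕ cos δ sin h₀ = 1.6235×0.26387×0.18910 + 0.96456×0.98196×0.99861 = 0.081009 + 0.945843 = 1.026852.
Q̄ = (S_0/π) × [bracket] = (1361/π) × 1.026852 = 444.9 W/m².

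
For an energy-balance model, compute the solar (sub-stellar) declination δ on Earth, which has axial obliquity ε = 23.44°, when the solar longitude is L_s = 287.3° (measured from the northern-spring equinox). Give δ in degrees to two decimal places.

sin δ = sin ε · sin L_s = sin 23.44° × sin 287.3° = -0.379793.
δ = arcsin(-0.379793) = -22.32°.

δ = -22.32°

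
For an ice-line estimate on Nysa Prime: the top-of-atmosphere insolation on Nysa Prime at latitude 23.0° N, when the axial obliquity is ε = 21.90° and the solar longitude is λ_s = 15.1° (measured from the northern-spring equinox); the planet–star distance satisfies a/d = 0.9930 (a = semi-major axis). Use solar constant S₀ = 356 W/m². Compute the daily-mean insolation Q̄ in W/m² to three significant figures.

Q̄ ≈ 109 W/m²

Solar declination: sin δ = sin ε · sin λ_s = sin 21.90° × sin 15.1° = 0.09716, so δ = +5.576°.
cos H₀ = −tan(+23.0°) tan(+5.576°) = -0.0414, H₀ = 1.6122 rad.
Bracket: H₀ sin φ sin δ + cos φ cos δ sin H₀ = 1.6122×0.39073×0.09716 + 0.92050×0.99527×0.99914 = 0.061204 + 0.915358 = 0.976562.
Inverse-square distance factor (a/d)² = 0.9930² = 0.986049.
Q̄ = (S₀/π) × 0.986049 × [bracket] = (356/π) × 0.986049 × 0.976562 = 109.1 W/m².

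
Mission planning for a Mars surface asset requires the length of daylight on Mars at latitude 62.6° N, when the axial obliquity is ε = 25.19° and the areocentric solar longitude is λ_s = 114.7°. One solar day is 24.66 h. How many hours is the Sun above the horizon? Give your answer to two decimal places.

19.73 h

sin δ = sin 25.19° × sin 114.7° = 0.38668, so δ = +22.748°.
cos H₀ = −tan φ · tan δ = −tan(+62.6°) × tan(+22.748°) = -0.8089, so H₀ = 2.5131 rad = 143.99°.
Daylight = 2H₀/(2π) × 24.66 h = (2.5131/π) × 24.66 = 19.73 h.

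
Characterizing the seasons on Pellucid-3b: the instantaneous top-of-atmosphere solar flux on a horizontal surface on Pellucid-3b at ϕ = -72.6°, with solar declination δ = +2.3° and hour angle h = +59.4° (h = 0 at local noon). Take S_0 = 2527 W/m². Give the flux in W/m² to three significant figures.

288 W/m²

cos θ_z = sin ϕ sin δ + cos ϕ cos δ cos h = -0.038295 + 0.152102 = 0.113807.
Flux = S_0 · cos θ_z = 2527 × 0.113807 = 287.6 W/m².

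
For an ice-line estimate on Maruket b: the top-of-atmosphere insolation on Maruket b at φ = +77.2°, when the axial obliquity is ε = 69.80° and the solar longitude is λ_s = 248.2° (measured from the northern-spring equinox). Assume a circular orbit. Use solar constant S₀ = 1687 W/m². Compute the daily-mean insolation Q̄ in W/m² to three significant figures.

Q̄ ≈ 0.00 W/m²

Solar declination: sin δ = sin ε · sin λ_s = sin 69.80° × sin 248.2° = -0.87138, so δ = -60.619°.
cos H₀ = −tan(+77.2°) tan(-60.619°) = 7.8175 ≥ 1 ⇒ polar night, H₀ = 0 and Q̄ = 0.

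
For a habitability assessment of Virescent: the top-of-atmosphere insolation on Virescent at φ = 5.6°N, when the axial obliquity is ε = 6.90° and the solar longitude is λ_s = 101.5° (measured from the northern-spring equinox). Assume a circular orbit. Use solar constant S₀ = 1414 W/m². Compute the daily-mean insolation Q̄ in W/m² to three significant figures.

Solar declination: sin δ = sin ε · sin λ_s = sin 6.90° × sin 101.5° = 0.11773, so δ = +6.761°.
cos H₀ = −tan(+5.6°) tan(+6.761°) = -0.0116, H₀ = 1.5824 rad.
Bracket: H₀ sin φ sin δ + cos φ cos δ sin H₀ = 1.5824×0.09758×0.11773 + 0.99523×0.99305×0.99993 = 0.018179 + 0.988244 = 1.006423.
Q̄ = (S₀/π) × [bracket] = (1414/π) × 1.006423 = 453.0 W/m².

Q̄ ≈ 453 W/m²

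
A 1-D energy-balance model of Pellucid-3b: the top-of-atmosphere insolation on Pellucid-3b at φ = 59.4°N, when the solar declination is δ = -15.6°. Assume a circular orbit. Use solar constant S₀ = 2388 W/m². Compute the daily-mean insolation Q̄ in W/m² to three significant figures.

Q̄ ≈ 139 W/m²

cos H₀ = −tan(+59.4°) tan(-15.600°) = 0.4721, H₀ = 1.0791 rad.
Bracket: H₀ sin φ sin δ + cos φ cos δ sin H₀ = 1.0791×0.86074×-0.26892 + 0.50904×0.96316×0.88154 = -0.249779 + 0.432208 = 0.182429.
Q̄ = (S₀/π) × [bracket] = (2388/π) × 0.182429 = 138.7 W/m².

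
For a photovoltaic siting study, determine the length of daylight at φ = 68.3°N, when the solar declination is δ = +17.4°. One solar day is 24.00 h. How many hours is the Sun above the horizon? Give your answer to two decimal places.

cos H₀ = −tan φ · tan δ = −tan(+68.3°) × tan(+17.400°) = -0.7875, so H₀ = 2.4775 rad = 141.95°.
Daylight = 2H₀/(2π) × 24.00 h = (2.4775/π) × 24.00 = 18.93 h.

18.93 h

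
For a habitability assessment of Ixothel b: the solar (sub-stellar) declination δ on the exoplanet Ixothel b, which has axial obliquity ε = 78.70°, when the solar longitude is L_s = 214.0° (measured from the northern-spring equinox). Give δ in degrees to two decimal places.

sin δ = sin ε · sin L_s = sin 78.70° × sin 214.0° = -0.548353.
δ = arcsin(-0.548353) = -33.25°.

δ = -33.25°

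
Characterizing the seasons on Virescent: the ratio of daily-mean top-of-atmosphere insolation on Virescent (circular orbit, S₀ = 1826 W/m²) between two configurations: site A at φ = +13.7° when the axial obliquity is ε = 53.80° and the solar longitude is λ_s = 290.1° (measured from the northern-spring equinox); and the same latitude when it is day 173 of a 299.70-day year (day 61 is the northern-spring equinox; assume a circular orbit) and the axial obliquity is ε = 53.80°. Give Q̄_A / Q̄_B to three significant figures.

— Configuration A (φ=+13.7°):
Solar declination: sin δ = sin ε · sin λ_s = sin 53.80° × sin 290.1° = -0.75781, so δ = -49.272°.
cos H₀ = −tan(+13.7°) tan(-49.272°) = 0.2831, H₀ = 1.2837 rad.
Bracket: H₀ sin φ sin δ + cos φ cos δ sin H₀ = 1.2837×0.23684×-0.75781 + 0.97155×0.65247×0.95908 = -0.230398 + 0.607968 = 0.377570.
Q̄ = (S₀/π) × [bracket] = (1826/π) × 0.377570 = 219.46 W/m².
— Configuration B (φ=+13.7°):
Solar longitude: λ_s = 360° × (173 − 61)/299.70 = 134.535°.
sin δ = sin 53.80° × sin 134.535° = 0.57522, so δ = +35.115°.
cos H₀ = −tan(+13.7°) tan(+35.115°) = -0.1714, H₀ = 1.7431 rad.
Bracket: H₀ sin φ sin δ + cos φ cos δ sin H₀ = 1.7431×0.23684×0.57522 + 0.97155×0.81800×0.98520 = 0.237471 + 0.782966 = 1.020437.
Q̄ = (S₀/π) × [bracket] = (1826/π) × 1.020437 = 593.11 W/m².
Ratio Q̄_A / Q̄_B = 219.46 / 593.11 = 0.3700.

Q̄_A / Q̄_B ≈ 0.370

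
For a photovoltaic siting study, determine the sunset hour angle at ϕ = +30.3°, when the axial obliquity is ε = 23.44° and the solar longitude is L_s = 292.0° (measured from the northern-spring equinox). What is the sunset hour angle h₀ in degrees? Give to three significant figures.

Solar declination: sin δ = sin ε · sin L_s = sin 23.44° × sin 292.0° = -0.36882, so δ = -21.643°.
cos h₀ = −tan ϕ · tan δ = −tan(+30.3°) × tan(-21.643°) = 0.2319, so h₀ = 1.3368 rad = 76.59°.

h₀ = 76.6°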